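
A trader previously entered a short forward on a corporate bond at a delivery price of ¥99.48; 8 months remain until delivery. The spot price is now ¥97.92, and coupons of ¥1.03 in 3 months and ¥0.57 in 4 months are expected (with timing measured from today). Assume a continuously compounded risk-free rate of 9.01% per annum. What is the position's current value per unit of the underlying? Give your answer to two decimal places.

PV(remaining coupons) I = 1.03·e^(−0.0901·3/12) + 0.57·e^(−0.0901·4/12) = 1.5602
Current forward F = (S − I)·e^(rT) = (97.92 − 1.5602)·e^(0.0901·8/12) = 96.3598 × 1.061907 = 102.3251
Value (long) = (F − K)·e^(−rT) = (102.3251 − 99.48) × 0.941702 = 2.6792
Short position value = −(long value) = -¥2.68

-¥2.68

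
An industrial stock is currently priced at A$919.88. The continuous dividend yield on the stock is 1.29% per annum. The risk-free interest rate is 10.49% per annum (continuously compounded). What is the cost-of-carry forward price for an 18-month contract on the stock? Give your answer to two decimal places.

F = S·e^((r − q)T) = 919.88 · e^((0.1049 − 0.0129) × 18/12)
= 919.88 · e^0.138000 = 919.88 × 1.147976
F = A$1,056.00

A$1,056.00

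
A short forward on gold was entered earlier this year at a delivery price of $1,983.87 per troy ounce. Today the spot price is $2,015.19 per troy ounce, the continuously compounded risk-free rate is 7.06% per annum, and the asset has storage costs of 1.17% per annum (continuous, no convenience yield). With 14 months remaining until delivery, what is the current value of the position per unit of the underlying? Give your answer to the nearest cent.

Current fair forward for the remaining 14 months: F = S·e^((r + u)·T), (r + u) = 0.0706 + 0.0117 = 0.0823
F = 2015.19 · e^(0.0823 × 14/12) = 2015.19 × 1.10077741 = 2218.2756
Value of long forward = (F − K)·e^(−rT) = (2218.2756 − 1983.87) · e^(−0.0706·14/12)
= 234.4056 × 0.92093422 = 215.87
Short position value = −(long value) = -$215.87

-$215.87 per troy ounce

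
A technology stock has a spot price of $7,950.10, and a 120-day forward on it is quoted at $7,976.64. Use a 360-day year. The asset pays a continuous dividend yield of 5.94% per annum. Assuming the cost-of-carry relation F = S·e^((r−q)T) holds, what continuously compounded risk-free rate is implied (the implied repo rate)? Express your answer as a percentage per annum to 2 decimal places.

6.94%

From F = S·e^((r−q)T): (r − q) = ln(F/S)/T
ln(7976.64/7950.10) = ln(1.003338) = 0.003332
(r − q) = 0.003332 / (120/360) = 0.009996
r = ln(F/S)/T + q = 0.009996 + 0.0594 = 0.069396
r = 6.94%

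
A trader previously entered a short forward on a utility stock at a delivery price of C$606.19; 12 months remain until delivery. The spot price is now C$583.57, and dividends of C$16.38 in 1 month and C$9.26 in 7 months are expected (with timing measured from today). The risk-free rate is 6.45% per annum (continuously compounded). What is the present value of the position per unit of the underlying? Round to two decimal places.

C$9.97

PV(remaining dividends) I = 16.38·e^(−0.0645·1/12) + 9.26·e^(−0.0645·7/12) = 25.2103
Current forward F = (S − I)·e^(rT) = (583.57 − 25.2103)·e^(0.0645·12/12) = 558.3597 × 1.066626 = 595.5610
Value (long) = (F − K)·e^(−rT) = (595.5610 − 606.19) × 0.937536 = -9.9651
Short position value = −(long value) = C$9.97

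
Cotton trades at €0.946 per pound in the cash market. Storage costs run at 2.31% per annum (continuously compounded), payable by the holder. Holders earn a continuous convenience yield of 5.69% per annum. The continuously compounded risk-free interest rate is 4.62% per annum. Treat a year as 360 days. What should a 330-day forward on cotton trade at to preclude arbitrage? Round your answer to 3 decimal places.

€0.957 per pound

Net carry = r + u − y = 0.0462 + 0.0231 − 0.0569 = 0.0124
F = S·e^((r+u−y)T) = 0.946 · e^(0.0124 × 330/360) = 0.946 · e^0.011367
= 0.946 × 1.011432 = €0.957 per pound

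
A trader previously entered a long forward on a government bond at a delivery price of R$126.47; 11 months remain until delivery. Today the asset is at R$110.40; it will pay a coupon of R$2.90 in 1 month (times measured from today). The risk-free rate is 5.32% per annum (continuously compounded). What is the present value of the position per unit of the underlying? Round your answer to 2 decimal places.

-R$12.94

PV(remaining coupons) I = 2.90·e^(−0.0532·1/12) = 2.8872
Current forward F = (S − I)·e^(rT) = (110.40 − 2.8872)·e^(0.0532·11/12) = 107.5128 × 1.049975 = 112.8858
Value (long) = (F − K)·e^(−rT) = (112.8858 − 126.47) × 0.952403 = -12.9376
Value = -R$12.94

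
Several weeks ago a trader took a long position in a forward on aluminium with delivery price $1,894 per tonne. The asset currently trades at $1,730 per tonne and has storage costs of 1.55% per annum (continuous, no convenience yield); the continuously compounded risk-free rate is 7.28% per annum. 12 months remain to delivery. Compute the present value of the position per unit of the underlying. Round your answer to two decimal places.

Current fair forward for the remaining 12 months: F = S·e^((r + u)·T), (r + u) = 0.0728 + 0.0155 = 0.0883
F = 1730 · e^(0.0883 × 12/12) = 1730 × 1.09231577 = 1889.7063
Value of long forward = (F − K)·e^(−rT) = (1889.7063 − 1894) · e^(−0.0728·12/12)
= -4.2937 × 0.92978677 = -3.99

-$3.99 per tonne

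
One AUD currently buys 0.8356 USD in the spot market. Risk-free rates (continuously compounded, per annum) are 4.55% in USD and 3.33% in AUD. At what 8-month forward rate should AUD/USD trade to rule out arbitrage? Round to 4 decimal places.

F = S·e^((r_USD − r_AUD)T) = 0.8356 · e^((0.0455 − 0.0333) × 8/12)
= 0.8356 · e^0.008133 = 0.8356 × 1.008166
F = 0.8424 USD per AUD

0.8424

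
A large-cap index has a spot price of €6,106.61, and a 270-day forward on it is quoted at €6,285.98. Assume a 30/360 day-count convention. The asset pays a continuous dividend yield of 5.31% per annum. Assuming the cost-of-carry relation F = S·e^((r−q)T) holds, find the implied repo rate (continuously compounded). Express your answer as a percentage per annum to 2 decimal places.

9.17%

From F = S·e^((r−q)T): (r − q) = ln(F/S)/T
ln(6285.98/6106.61) = ln(1.029373) = 0.028950
(r − q) = 0.028950 / (270/360) = 0.038600
r = ln(F/S)/T + q = 0.038600 + 0.0531 = 0.091700
r = 9.17%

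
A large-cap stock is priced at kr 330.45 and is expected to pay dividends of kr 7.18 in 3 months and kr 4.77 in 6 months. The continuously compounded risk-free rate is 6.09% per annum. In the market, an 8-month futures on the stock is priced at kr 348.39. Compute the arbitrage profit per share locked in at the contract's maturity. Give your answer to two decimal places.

PV(dividends) I = 7.18·e^(−0.0609·3/12) + 4.77·e^(−0.0609·6/12) = 11.6985
Fair futures F* = (S − I)·e^(rT) = (330.45 − 11.6985)·e^0.040600 = 318.7515 × 1.041435 = 331.9590
Market kr 348.39 > fair 331.9590: forward overpriced → cash-and-carry (borrow at r, buy the stock and collect the dividends, short the forward).
Profit at T = |F_mkt − F*| = |348.39 − 331.9590| = kr 16.43 per share

kr 16.43 per share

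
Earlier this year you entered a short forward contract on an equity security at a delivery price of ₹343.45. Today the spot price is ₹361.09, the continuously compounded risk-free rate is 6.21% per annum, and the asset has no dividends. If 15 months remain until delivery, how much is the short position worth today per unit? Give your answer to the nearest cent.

Current fair forward for the remaining 15 months: F = S·e^(r·T), r = 0.0621
F = 361.09 · e^(0.0621 × 15/12) = 361.09 × 1.080717 = 390.2361
Value of long forward = (F − K)·e^(−rT) = (390.2361 − 343.45) · e^(−0.0621·15/12)
= 46.7861 × 0.925311 = 43.29
Short position value = −(long value) = -₹43.29

-₹43.29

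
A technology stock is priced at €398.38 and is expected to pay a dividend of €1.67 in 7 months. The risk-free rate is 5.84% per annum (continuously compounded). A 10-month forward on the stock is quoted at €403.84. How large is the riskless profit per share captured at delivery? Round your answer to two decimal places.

PV(dividends) I = 1.67·e^(−0.0584·7/12) = 1.6141
Fair forward F* = (S − I)·e^(rT) = (398.38 − 1.6141)·e^0.048667 = 396.7659 × 1.049871 = 416.5530
Market €403.84 < fair 416.5530: forward underpriced → reverse cash-and-carry (short the stock, invest proceeds at r, pay the dividends, go long the forward).
Profit at T = |F_mkt − F*| = |403.84 − 416.5530| = €12.71 per share

€12.71 per share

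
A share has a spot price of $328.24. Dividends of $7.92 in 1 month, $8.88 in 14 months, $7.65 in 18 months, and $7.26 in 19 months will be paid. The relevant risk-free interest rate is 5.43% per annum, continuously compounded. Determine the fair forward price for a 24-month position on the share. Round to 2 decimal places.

$332.53

PV(dividends) I = 7.92·e^(−0.0543·1/12) + 8.88·e^(−0.0543·14/12) + 7.65·e^(−0.0543·18/12) + 7.26·e^(−0.0543·19/12)
I = 7.8842 + 8.3349 + 7.0516 + 6.6619 = 29.9326
F = (S − I)·e^(rT) = (328.24 − 29.9326) · e^(0.0543·24/12)
= 298.3074 · e^0.108600 = 298.3074 × 1.114716 = $332.53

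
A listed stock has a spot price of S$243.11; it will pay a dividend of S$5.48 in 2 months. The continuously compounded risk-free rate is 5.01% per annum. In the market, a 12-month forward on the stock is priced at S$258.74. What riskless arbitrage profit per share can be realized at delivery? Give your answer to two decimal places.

S$8.85 per share

PV(dividends) I = 5.48·e^(−0.0501·2/12) = 5.4344
Fair forward F* = (S − I)·e^(rT) = (243.11 − 5.4344)·e^0.050100 = 237.6756 × 1.051376 = 249.8864
Market S$258.74 > fair 249.8864: forward overpriced → cash-and-carry (borrow at r, buy the stock and collect the dividends, short the forward).
Profit at T = |F_mkt − F*| = |258.74 − 249.8864| = S$8.85 per share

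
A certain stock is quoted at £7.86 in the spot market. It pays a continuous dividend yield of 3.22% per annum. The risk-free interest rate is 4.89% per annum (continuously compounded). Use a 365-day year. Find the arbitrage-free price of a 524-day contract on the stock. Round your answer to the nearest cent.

F = S·e^((r − q)T) = 7.86 · e^((0.0489 − 0.0322) × 524/365)
= 7.86 · e^0.023975 = 7.86 × 1.024265
F = £8.05

£8.05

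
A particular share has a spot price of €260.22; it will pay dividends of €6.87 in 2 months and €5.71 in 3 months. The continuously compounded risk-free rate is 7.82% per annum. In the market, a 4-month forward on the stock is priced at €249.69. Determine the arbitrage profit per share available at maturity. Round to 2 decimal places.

€4.69 per share

PV(dividends) I = 6.87·e^(−0.0782·2/12) + 5.71·e^(−0.0782·3/12) = 12.3805
Fair forward F* = (S − I)·e^(rT) = (260.22 − 12.3805)·e^0.026067 = 247.8395 × 1.026410 = 254.3849
Market €249.69 < fair 254.3849: forward underpriced → reverse cash-and-carry (short the stock, invest proceeds at r, pay the dividends, go long the forward).
Profit at T = |F_mkt − F*| = |249.69 − 254.3849| = €4.69 per share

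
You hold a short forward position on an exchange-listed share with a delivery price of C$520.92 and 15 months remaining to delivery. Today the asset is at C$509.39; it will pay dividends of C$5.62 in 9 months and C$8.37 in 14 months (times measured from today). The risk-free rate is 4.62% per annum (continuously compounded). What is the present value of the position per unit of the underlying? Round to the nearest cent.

-C$4.34

PV(remaining dividends) I = 5.62·e^(−0.0462·9/12) + 8.37·e^(−0.0462·14/12) = 13.3594
Current forward F = (S − I)·e^(rT) = (509.39 − 13.3594)·e^(0.0462·15/12) = 496.0306 × 1.059450 = 525.5196
Value (long) = (F − K)·e^(−rT) = (525.5196 − 520.92) × 0.943886 = 4.3415
Short position value = −(long value) = -C$4.34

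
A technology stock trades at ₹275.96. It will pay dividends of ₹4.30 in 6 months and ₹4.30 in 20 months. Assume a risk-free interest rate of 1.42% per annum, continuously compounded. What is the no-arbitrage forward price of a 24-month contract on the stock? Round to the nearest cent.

PV(dividends) I = 4.30·e^(−0.0142·6/12) + 4.30·e^(−0.0142·20/12)
I = 4.2696 + 4.1994 = 8.4690
F = (S − I)·e^(rT) = (275.96 − 8.4690) · e^(0.0142·24/12)
= 267.4910 · e^0.028400 = 267.4910 × 1.028807 = ₹275.20

₹275.20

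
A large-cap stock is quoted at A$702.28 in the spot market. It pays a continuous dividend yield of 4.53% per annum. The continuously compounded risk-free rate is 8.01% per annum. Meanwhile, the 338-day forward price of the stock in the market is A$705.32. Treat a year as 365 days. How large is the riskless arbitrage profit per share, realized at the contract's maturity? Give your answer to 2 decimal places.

A$19.96 per share

Fair forward: F* = S·e^(carry·T), with carry = (r − q) = 0.0801 − 0.0453 = 0.0348
F* = 702.28 · e^(0.0348 × 338/365) = 702.28 · e^0.032226 = 702.28 × 1.032751 = A$725.2804
Market A$705.32 < fair A$725.2804: forward underpriced → reverse cash-and-carry (short spot, go long the forward).
At maturity, profit = |F_mkt − F*| = |705.32 − 725.2804| = A$19.96 per share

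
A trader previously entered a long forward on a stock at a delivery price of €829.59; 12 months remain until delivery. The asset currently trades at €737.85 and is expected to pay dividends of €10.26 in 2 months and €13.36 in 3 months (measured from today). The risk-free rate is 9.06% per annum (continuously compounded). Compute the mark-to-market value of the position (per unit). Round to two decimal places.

PV(remaining dividends) I = 10.26·e^(−0.0906·2/12) + 13.36·e^(−0.0906·3/12) = 23.1670
Current forward F = (S − I)·e^(rT) = (737.85 − 23.1670)·e^(0.0906·12/12) = 714.6830 × 1.094831 = 782.4571
Value (long) = (F − K)·e^(−rT) = (782.4571 − 829.59) × 0.913383 = -43.0504
Value = -€43.05

-€43.05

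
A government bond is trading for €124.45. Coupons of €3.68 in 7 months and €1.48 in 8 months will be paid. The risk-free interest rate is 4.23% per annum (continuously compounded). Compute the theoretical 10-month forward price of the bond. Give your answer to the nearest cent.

PV(coupons) I = 3.68·e^(−0.0423·7/12) + 1.48·e^(−0.0423·8/12)
I = 3.5903 + 1.4388 = 5.0291
F = (S − I)·e^(rT) = (124.45 − 5.0291) · e^(0.0423·10/12)
= 119.4209 · e^0.035250 = 119.4209 × 1.035879 = €123.71

€123.71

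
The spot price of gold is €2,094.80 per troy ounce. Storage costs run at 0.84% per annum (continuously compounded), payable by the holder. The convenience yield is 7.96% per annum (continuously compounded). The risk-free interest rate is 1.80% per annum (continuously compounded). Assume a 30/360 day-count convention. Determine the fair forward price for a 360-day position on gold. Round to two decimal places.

Net carry = r + u − y = 0.0180 + 0.0084 − 0.0796 = -0.0532
F = S·e^((r+u−y)T) = 2094.80 · e^(-0.0532 × 360/360) = 2094.80 · e^-0.05320000
= 2094.80 × 0.94819036 = €1,986.27 per troy ounce

€1,986.27 per troy ounce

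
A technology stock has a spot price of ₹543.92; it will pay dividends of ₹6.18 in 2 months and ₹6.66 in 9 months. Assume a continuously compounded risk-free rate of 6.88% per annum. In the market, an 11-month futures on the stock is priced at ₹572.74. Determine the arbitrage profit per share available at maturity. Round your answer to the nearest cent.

₹6.66 per share

PV(dividends) I = 6.18·e^(−0.0688·2/12) + 6.66·e^(−0.0688·9/12) = 12.4346
Fair futures F* = (S − I)·e^(rT) = (543.92 − 12.4346)·e^0.063067 = 531.4854 × 1.065098 = 566.0840
Market ₹572.74 > fair 566.0840: forward overpriced → cash-and-carry (borrow at r, buy the stock and collect the dividends, short the forward).
Profit at T = |F_mkt − F*| = |572.74 − 566.0840| = ₹6.66 per share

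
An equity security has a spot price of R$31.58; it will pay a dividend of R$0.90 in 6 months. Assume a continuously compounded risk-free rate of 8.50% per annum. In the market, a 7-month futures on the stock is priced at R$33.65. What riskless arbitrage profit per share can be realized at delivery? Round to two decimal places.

R$1.37 per share

PV(dividends) I = 0.90·e^(−0.0850·6/12) = 0.8626
Fair futures F* = (S − I)·e^(rT) = (31.58 − 0.8626)·e^0.049583 = 30.7174 × 1.050833 = 32.2789
Market R$33.65 > fair 32.2789: forward overpriced → cash-and-carry (borrow at r, buy the stock and collect the dividends, short the forward).
Profit at T = |F_mkt − F*| = |33.65 − 32.2789| = R$1.37 per share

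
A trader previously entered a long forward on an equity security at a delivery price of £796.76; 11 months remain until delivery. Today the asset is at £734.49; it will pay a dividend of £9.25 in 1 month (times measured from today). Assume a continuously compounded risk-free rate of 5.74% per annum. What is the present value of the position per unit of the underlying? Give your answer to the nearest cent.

PV(remaining dividends) I = 9.25·e^(−0.0574·1/12) = 9.2059
Current forward F = (S − I)·e^(rT) = (734.49 − 9.2059)·e^(0.0574·11/12) = 725.2841 × 1.054026 = 764.4683
Value (long) = (F − K)·e^(−rT) = (764.4683 − 796.76) × 0.948744 = -30.6366
Value = -£30.64

-£30.64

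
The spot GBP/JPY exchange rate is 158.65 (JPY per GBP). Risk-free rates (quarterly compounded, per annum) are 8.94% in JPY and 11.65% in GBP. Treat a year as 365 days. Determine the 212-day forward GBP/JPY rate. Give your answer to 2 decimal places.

156.23

By covered interest parity, F = S · (1+r_JPY/4)^(4T) / (1+r_GBP/4)^(4T)
= 158.65 × 1.052695 / 1.068974 = 158.65 × 0.984771
F = 156.23 JPY per GBP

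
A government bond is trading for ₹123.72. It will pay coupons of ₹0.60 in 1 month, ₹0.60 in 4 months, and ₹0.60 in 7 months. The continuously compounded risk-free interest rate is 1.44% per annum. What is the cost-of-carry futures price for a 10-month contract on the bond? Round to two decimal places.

₹123.40

PV(coupons) I = 0.60·e^(−0.0144·1/12) + 0.60·e^(−0.0144·4/12) + 0.60·e^(−0.0144·7/12)
I = 0.5993 + 0.5971 + 0.5950 = 1.7914
F = (S − I)·e^(rT) = (123.72 − 1.7914) · e^(0.0144·10/12)
= 121.9286 · e^0.012000 = 121.9286 × 1.012072 = ₹123.40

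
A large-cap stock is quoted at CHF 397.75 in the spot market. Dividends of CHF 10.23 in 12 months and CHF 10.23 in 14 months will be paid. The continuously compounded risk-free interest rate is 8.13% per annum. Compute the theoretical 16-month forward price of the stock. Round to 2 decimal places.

CHF 422.41

PV(dividends) I = 10.23·e^(−0.0813·12/12) + 10.23·e^(−0.0813·14/12)
I = 9.4312 + 9.3043 = 18.7355
F = (S − I)·e^(rT) = (397.75 − 18.7355) · e^(0.0813·16/12)
= 379.0145 · e^0.108400 = 379.0145 × 1.114493 = CHF 422.41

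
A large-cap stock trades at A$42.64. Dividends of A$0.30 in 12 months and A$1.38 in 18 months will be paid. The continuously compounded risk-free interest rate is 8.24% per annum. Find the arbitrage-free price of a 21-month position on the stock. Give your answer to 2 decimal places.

A$47.53

PV(dividends) I = 0.30·e^(−0.0824·12/12) + 1.38·e^(−0.0824·18/12)
I = 0.2763 + 1.2196 = 1.4959
F = (S − I)·e^(rT) = (42.64 − 1.4959) · e^(0.0824·21/12)
= 41.1441 · e^0.144200 = 41.1441 × 1.155115 = A$47.53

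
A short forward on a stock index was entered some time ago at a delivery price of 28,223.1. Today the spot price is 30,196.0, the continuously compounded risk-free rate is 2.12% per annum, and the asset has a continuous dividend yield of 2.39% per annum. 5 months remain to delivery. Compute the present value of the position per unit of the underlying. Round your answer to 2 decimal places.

-1921.90

Current fair forward for the remaining 5 months: F = S·e^((r − q)·T), (r − q) = 0.0212 − 0.0239 = -0.0027
F = 30196.0 · e^(-0.0027 × 5/12) = 30196.0 × 0.99887563 = 30162.0485
Value of long forward = (F − K)·e^(−rT) = (30162.0485 − 28223.1) · e^(−0.0212·5/12)
= 1938.9485 × 0.99120557 = 1921.90
Short position value = −(long value) = -1921.90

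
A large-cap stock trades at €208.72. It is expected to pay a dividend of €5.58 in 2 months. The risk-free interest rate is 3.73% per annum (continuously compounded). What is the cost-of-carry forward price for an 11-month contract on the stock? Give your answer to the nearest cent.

€210.24

PV(dividends) I = 5.58·e^(−0.0373·2/12)
I = 5.5454
F = (S − I)·e^(rT) = (208.72 − 5.5454) · e^(0.0373·11/12)
= 203.1746 · e^0.034192 = 203.1746 × 1.034783 = €210.24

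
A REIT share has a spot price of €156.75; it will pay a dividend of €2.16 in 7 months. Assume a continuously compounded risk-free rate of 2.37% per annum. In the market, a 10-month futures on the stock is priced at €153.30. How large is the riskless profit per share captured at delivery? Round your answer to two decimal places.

€4.40 per share

PV(dividends) I = 2.16·e^(−0.0237·7/12) = 2.1303
Fair futures F* = (S − I)·e^(rT) = (156.75 − 2.1303)·e^0.019750 = 154.6197 × 1.019946 = 157.7037
Market €153.30 < fair 157.7037: forward underpriced → reverse cash-and-carry (short the stock, invest proceeds at r, pay the dividends, go long the forward).
Profit at T = |F_mkt − F*| = |153.30 − 157.7037| = €4.40 per share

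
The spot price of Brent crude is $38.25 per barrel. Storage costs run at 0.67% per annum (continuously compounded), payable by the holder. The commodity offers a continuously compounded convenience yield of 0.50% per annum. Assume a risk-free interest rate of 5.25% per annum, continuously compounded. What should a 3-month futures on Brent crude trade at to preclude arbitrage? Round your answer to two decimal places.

$38.77 per barrel

Net carry = r + u − y = 0.0525 + 0.0067 − 0.0050 = 0.0542
F = S·e^((r+u−y)T) = 38.25 · e^(0.0542 × 3/12) = 38.25 · e^0.013550
= 38.25 × 1.013642 = $38.77 per barrel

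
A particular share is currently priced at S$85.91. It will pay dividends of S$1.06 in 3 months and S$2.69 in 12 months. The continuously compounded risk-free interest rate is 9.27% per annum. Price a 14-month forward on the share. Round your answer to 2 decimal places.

S$91.84

PV(dividends) I = 1.06·e^(−0.0927·3/12) + 2.69·e^(−0.0927·12/12)
I = 1.0357 + 2.4518 = 3.4875
F = (S − I)·e^(rT) = (85.91 − 3.4875) · e^(0.0927·14/12)
= 82.4225 · e^0.108150 = 82.4225 × 1.114215 = S$91.84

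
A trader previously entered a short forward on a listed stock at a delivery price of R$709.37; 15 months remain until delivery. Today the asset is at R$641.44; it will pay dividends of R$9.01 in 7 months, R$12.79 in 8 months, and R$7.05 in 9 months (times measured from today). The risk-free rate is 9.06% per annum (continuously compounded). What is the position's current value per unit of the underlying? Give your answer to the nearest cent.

R$19.15

PV(remaining dividends) I = 9.01·e^(−0.0906·7/12) + 12.79·e^(−0.0906·8/12) + 7.05·e^(−0.0906·9/12) = 27.1734
Current forward F = (S − I)·e^(rT) = (641.44 − 27.1734)·e^(0.0906·15/12) = 614.2666 × 1.119912 = 687.9245
Value (long) = (F − K)·e^(−rT) = (687.9245 − 709.37) × 0.892927 = -19.1493
Short position value = −(long value) = R$19.15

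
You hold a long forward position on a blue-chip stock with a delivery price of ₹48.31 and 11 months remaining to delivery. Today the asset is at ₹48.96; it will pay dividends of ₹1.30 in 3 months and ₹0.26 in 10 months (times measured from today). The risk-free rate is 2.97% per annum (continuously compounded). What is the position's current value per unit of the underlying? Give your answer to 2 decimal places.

₹0.40

PV(remaining dividends) I = 1.30·e^(−0.0297·3/12) + 0.26·e^(−0.0297·10/12) = 1.5440
Current forward F = (S − I)·e^(rT) = (48.96 − 1.5440)·e^(0.0297·11/12) = 47.4160 × 1.027599 = 48.7246
Value (long) = (F − K)·e^(−rT) = (48.7246 − 48.31) × 0.973142 = 0.4035
Value = ₹0.40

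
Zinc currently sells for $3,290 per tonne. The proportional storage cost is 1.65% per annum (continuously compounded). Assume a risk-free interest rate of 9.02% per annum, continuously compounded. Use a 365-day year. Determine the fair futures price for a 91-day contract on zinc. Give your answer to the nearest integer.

$3,379 per tonne

Net carry = r + u − y = 0.0902 + 0.0165 − 0.0000 = 0.1067
F = S·e^((r+u−y)T) = 3290 · e^(0.1067 × 91/365) = 3290 · e^0.026602
= 3290 × 1.026959 = $3,379 per tonne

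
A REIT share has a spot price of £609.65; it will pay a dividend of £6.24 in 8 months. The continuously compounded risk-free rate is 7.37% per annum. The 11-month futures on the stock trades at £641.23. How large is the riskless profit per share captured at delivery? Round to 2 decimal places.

PV(dividends) I = 6.24·e^(−0.0737·8/12) = 5.9408
Fair futures F* = (S − I)·e^(rT) = (609.65 − 5.9408)·e^0.067558 = 603.7092 × 1.069892 = 645.9036
Market £641.23 < fair 645.9036: forward underpriced → reverse cash-and-carry (short the stock, invest proceeds at r, pay the dividends, go long the forward).
Profit at T = |F_mkt − F*| = |641.23 − 645.9036| = £4.67 per share

£4.67 per share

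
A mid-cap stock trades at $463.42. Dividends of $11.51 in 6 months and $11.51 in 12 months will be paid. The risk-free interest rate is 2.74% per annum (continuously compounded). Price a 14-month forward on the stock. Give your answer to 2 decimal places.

$455.19

PV(dividends) I = 11.51·e^(−0.0274·6/12) + 11.51·e^(−0.0274·12/12)
I = 11.3534 + 11.1989 = 22.5523
F = (S − I)·e^(rT) = (463.42 − 22.5523) · e^(0.0274·14/12)
= 440.8677 · e^0.031967 = 440.8677 × 1.032483 = $455.19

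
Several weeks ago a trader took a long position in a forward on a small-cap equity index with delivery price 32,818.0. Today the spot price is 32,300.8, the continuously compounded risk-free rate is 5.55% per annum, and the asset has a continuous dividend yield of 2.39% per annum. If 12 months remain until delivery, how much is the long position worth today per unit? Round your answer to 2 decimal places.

491.74

Current fair forward for the remaining 12 months: F = S·e^((r − q)·T), (r − q) = 0.0555 − 0.0239 = 0.0316
F = 32300.8 · e^(0.0316 × 12/12) = 32300.8 × 1.03210458 = 33337.8036
Value of long forward = (F − K)·e^(−rT) = (33337.8036 − 32818.0) · e^(−0.0555·12/12)
= 519.8036 × 0.94601202 = 491.74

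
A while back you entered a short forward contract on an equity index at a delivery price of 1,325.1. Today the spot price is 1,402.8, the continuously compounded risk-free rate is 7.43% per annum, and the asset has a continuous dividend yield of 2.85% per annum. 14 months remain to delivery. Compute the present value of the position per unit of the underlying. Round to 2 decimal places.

-141.85

Current fair forward for the remaining 14 months: F = S·e^((r − q)·T), (r − q) = 0.0743 − 0.0285 = 0.0458
F = 1402.8 · e^(0.0458 × 14/12) = 1402.8 × 1.05488666 = 1479.7950
Value of long forward = (F − K)·e^(−rT) = (1479.7950 − 1325.1) · e^(−0.0743·14/12)
= 154.6950 × 0.91696742 = 141.85
Short position value = −(long value) = -141.85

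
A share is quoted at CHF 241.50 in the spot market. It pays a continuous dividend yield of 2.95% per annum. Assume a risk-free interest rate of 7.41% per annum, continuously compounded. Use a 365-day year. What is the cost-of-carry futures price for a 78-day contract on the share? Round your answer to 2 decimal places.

CHF 243.81

F = S·e^((r − q)T) = 241.50 · e^((0.0741 − 0.0295) × 78/365)
= 241.50 · e^0.009531 = 241.50 × 1.009577
F = CHF 243.81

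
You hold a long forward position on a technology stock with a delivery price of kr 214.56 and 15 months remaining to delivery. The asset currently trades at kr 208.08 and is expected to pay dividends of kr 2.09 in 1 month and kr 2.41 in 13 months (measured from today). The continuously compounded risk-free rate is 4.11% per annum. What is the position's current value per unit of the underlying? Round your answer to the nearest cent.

-kr 0.12

PV(remaining dividends) I = 2.09·e^(−0.0411·1/12) + 2.41·e^(−0.0411·13/12) = 4.3879
Current forward F = (S − I)·e^(rT) = (208.08 − 4.3879)·e^(0.0411·15/12) = 203.6921 × 1.052718 = 214.4303
Value (long) = (F − K)·e^(−rT) = (214.4303 − 214.56) × 0.949922 = -0.1232
Value = -kr 0.12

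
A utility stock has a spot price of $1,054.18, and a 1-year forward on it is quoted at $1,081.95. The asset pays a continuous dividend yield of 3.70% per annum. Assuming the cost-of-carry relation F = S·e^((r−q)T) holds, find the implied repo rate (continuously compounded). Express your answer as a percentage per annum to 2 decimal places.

From F = S·e^((r−q)T): (r − q) = ln(F/S)/T
ln(1081.95/1054.18) = ln(1.026343) = 0.026002
(r − q) = 0.026002 / (1) = 0.026002
r = ln(F/S)/T + q = 0.026002 + 0.0370 = 0.063002
r = 6.30%

6.30%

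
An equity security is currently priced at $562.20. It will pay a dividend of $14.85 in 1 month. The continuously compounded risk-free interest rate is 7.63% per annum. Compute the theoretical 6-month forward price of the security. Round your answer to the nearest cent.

PV(dividends) I = 14.85·e^(−0.0763·1/12)
I = 14.7559
F = (S − I)·e^(rT) = (562.20 − 14.7559) · e^(0.0763·6/12)
= 547.4441 · e^0.038150 = 547.4441 × 1.038887 = $568.73

$568.73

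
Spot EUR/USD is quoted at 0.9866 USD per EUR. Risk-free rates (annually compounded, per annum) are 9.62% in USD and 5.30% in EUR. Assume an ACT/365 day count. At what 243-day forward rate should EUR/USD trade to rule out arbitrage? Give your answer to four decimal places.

1.0134

By covered interest parity, F = S · (1+r_USD)^T / (1+r_EUR)^T
= 0.9866 × 1.063058 / 1.034980 = 0.9866 × 1.027129
F = 1.0134 USD per EUR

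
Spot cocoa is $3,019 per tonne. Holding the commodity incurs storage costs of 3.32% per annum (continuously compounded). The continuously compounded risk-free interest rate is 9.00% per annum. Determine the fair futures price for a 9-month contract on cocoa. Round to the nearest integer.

$3,311 per tonne

Net carry = r + u − y = 0.0900 + 0.0332 − 0.0000 = 0.1232
F = S·e^((r+u−y)T) = 3019 · e^(0.1232 × 9/12) = 3019 · e^0.092400
= 3019 × 1.096803 = $3,311 per tonne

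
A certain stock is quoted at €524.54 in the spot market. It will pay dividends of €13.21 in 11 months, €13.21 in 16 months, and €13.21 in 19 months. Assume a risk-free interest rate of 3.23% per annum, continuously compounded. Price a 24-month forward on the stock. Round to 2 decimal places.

PV(dividends) I = 13.21·e^(−0.0323·11/12) + 13.21·e^(−0.0323·16/12) + 13.21·e^(−0.0323·19/12)
I = 12.8246 + 12.6532 + 12.5514 = 38.0292
F = (S − I)·e^(rT) = (524.54 − 38.0292) · e^(0.0323·24/12)
= 486.5108 · e^0.064600 = 486.5108 × 1.066732 = €518.98

€518.98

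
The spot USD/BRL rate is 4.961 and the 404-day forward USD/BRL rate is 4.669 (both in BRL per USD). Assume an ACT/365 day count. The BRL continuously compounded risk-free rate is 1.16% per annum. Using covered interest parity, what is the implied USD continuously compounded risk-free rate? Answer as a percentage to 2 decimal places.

F = S·e^((r_BRL − r_USD)T) ⇒ r_USD = r_BRL − ln(F/S)/T
ln(4.669/4.961) = -0.060662; /(404/365) = -0.054806
r_USD = 0.0116 + 0.054806 = 0.066406
r_USD = 6.64%

6.64%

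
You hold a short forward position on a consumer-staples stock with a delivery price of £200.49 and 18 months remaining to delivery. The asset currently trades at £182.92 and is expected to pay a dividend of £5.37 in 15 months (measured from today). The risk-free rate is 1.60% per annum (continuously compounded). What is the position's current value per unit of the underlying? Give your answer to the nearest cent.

£18.08

PV(remaining dividends) I = 5.37·e^(−0.0160·15/12) = 5.2637
Current forward F = (S − I)·e^(rT) = (182.92 − 5.2637)·e^(0.0160·18/12) = 177.6563 × 1.024290 = 181.9716
Value (long) = (F − K)·e^(−rT) = (181.9716 − 200.49) × 0.976286 = -18.0793
Short position value = −(long value) = £18.08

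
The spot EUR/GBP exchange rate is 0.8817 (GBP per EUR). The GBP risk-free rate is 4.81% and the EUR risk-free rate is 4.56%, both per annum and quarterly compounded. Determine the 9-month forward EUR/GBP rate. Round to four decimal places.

0.8833

By covered interest parity, F = S · (1+r_GBP/4)^(4T) / (1+r_EUR/4)^(4T)
= 0.8817 × 1.036511 / 1.034591 = 0.8817 × 1.001856
F = 0.8833 GBP per EUR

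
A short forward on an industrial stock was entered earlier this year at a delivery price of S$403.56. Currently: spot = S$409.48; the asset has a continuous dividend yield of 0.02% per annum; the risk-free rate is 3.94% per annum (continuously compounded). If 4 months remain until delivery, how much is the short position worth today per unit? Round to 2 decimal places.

Current fair forward for the remaining 4 months: F = S·e^((r − q)·T), (r − q) = 0.0394 − 0.0002 = 0.0392
F = 409.48 · e^(0.0392 × 4/12) = 409.48 × 1.013152 = 414.8655
Value of long forward = (F − K)·e^(−rT) = (414.8655 − 403.56) · e^(−0.0394·4/12)
= 11.3055 × 0.986953 = 11.16
Short position value = −(long value) = -S$11.16

-S$11.16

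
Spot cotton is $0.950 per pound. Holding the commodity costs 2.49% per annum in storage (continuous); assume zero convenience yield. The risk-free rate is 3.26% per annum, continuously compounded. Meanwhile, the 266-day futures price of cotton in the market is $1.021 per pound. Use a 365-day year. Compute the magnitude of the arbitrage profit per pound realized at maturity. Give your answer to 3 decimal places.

Fair futures: F* = S·e^(carry·T), with carry = (r + u) = 0.0326 + 0.0249 = 0.0575
F* = 0.950 · e^(0.0575 × 266/365) = 0.950 · e^0.041904 = 0.950 × 1.042794 = $0.9907
Market $1.021 > fair $0.9907: forward overpriced → cash-and-carry (buy spot, short the forward).
At maturity, profit = |F_mkt − F*| = |1.021 − 0.9907| = $0.030 per pound

$0.030 per pound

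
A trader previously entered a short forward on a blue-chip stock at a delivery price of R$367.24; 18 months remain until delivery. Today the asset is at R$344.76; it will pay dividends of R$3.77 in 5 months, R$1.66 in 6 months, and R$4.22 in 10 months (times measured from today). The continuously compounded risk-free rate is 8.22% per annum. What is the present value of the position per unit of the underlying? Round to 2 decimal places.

PV(remaining dividends) I = 3.77·e^(−0.0822·5/12) + 1.66·e^(−0.0822·6/12) + 4.22·e^(−0.0822·10/12) = 9.1768
Current forward F = (S − I)·e^(rT) = (344.76 − 9.1768)·e^(0.0822·18/12) = 335.5832 × 1.131224 = 379.6198
Value (long) = (F − K)·e^(−rT) = (379.6198 − 367.24) × 0.883998 = 10.9437
Short position value = −(long value) = -R$10.94

-R$10.94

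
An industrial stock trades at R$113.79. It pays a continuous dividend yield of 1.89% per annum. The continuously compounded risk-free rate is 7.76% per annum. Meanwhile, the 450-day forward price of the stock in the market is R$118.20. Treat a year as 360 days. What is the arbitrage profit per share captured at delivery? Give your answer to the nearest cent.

Fair forward: F* = S·e^(carry·T), with carry = (r − q) = 0.0776 − 0.0189 = 0.0587
F* = 113.79 · e^(0.0587 × 450/360) = 113.79 · e^0.073375 = 113.79 × 1.076134 = R$122.4533
Market R$118.20 < fair R$122.4533: forward underpriced → reverse cash-and-carry (short spot, go long the forward).
At maturity, profit = |F_mkt − F*| = |118.20 − 122.4533| = R$4.25 per share

R$4.25 per share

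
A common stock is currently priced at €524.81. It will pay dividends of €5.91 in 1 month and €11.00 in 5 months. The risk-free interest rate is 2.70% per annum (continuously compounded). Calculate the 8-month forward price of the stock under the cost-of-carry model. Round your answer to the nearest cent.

€517.26

PV(dividends) I = 5.91·e^(−0.0270·1/12) + 11.00·e^(−0.0270·5/12)
I = 5.8967 + 10.8769 = 16.7736
F = (S − I)·e^(rT) = (524.81 − 16.7736) · e^(0.0270·8/12)
= 508.0364 · e^0.018000 = 508.0364 × 1.018163 = €517.26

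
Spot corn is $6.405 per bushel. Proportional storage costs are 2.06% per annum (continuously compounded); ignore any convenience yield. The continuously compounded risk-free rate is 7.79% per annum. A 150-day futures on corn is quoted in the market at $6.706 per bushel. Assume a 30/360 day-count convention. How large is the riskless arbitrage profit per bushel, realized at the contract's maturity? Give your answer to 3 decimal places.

Fair futures: F* = S·e^(carry·T), with carry = (r + u) = 0.0779 + 0.0206 = 0.0985
F* = 6.405 · e^(0.0985 × 150/360) = 6.405 · e^0.041042 = 6.405 × 1.041896 = $6.6733
Market $6.706 > fair $6.6733: forward overpriced → cash-and-carry (buy spot, short the forward).
At maturity, profit = |F_mkt − F*| = |6.706 − 6.6733| = $0.033 per bushel

$0.033 per bushel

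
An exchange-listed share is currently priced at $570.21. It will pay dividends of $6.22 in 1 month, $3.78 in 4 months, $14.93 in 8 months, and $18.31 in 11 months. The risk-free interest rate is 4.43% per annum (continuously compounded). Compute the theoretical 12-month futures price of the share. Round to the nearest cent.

$552.14

PV(dividends) I = 6.22·e^(−0.0443·1/12) + 3.78·e^(−0.0443·4/12) + 14.93·e^(−0.0443·8/12) + 18.31·e^(−0.0443·11/12)
I = 6.1971 + 3.7246 + 14.4955 + 17.5814 = 41.9986
F = (S − I)·e^(rT) = (570.21 − 41.9986) · e^(0.0443·12/12)
= 528.2114 · e^0.044300 = 528.2114 × 1.045296 = $552.14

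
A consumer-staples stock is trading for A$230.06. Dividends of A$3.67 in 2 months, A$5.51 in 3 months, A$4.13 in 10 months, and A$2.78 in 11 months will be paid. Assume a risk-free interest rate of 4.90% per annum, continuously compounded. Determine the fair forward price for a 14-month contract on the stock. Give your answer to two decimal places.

A$226.97

PV(dividends) I = 3.67·e^(−0.0490·2/12) + 5.51·e^(−0.0490·3/12) + 4.13·e^(−0.0490·10/12) + 2.78·e^(−0.0490·11/12)
I = 3.6402 + 5.4429 + 3.9648 + 2.6579 = 15.7058
F = (S − I)·e^(rT) = (230.06 − 15.7058) · e^(0.0490·14/12)
= 214.3542 · e^0.057167 = 214.3542 × 1.058833 = A$226.97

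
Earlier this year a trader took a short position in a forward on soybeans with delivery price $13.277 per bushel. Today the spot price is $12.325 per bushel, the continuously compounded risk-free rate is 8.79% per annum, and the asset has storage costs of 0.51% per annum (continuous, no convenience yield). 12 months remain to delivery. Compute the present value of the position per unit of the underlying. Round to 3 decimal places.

-$0.228 per bushel

Current fair forward for the remaining 12 months: F = S·e^((r + u)·T), (r + u) = 0.0879 + 0.0051 = 0.0930
F = 12.325 · e^(0.0930 × 12/12) = 12.325 × 1.097462 = 13.5262
Value of long forward = (F − K)·e^(−rT) = (13.5262 − 13.277) · e^(−0.0879·12/12)
= 0.2492 × 0.915852 = 0.228
Short position value = −(long value) = -$0.228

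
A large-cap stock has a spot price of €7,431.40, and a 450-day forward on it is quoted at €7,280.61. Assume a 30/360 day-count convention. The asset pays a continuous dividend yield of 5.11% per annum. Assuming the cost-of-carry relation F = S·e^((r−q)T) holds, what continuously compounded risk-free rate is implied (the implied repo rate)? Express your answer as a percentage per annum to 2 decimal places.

3.47%

From F = S·e^((r−q)T): (r − q) = ln(F/S)/T
ln(7280.61/7431.40) = ln(0.979709) = -0.020500
(r − q) = -0.020500 / (450/360) = -0.016400
r = ln(F/S)/T + q = -0.016400 + 0.0511 = 0.034700
r = 3.47%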